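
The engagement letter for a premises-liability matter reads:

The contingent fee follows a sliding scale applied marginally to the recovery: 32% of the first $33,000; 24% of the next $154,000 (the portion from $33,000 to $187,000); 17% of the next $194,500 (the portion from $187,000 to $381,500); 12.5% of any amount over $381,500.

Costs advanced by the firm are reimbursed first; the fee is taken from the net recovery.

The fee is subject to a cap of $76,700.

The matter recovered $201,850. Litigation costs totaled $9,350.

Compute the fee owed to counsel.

Fee base (net of costs): $201,850 − $9,350 = $192,500
First $33,000 at 32% = $10,560.00
Next $154,000 at 24% = $36,960.00
Remaining $5,500 at 17% = $935.00
Fee: $10,560.00 + $36,960.00 + $935.00 = $48,455.00
$48,455.00 is under the $76,700 cap.

$48,455.00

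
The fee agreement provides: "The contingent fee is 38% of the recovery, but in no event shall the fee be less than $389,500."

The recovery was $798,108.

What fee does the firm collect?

38% of $798,108 = $303,281.04
That is below the $389,500 minimum, so the minimum applies.

$389,500.00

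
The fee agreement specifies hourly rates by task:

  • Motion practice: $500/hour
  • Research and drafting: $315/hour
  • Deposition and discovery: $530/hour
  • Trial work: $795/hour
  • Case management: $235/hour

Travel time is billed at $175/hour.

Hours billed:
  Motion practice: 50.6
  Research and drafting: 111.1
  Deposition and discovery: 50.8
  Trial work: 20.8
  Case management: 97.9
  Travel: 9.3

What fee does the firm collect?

$128,390.50

Motion practice: 50.6 × $500 = $25,300.00
Research and drafting: 111.1 × $315 = $34,996.50
Deposition and discovery: 50.8 × $530 = $26,924.00
Trial work: 20.8 × $795 = $16,536.00
Case management: 97.9 × $235 = $23,006.50
Subtotal: $25,300.00 + $34,996.50 + $26,924.00 + $16,536.00 + $23,006.50 = $126,763.00
Travel: 9.3 × $175 = $1,627.50
Total: $126,763.00 + $1,627.50 = $128,390.50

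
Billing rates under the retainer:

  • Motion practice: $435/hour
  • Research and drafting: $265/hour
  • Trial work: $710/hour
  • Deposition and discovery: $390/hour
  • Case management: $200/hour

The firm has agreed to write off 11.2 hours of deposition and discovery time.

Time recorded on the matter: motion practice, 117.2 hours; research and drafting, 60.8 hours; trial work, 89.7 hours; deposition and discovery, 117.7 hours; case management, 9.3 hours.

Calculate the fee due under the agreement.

$174,176.00

Motion practice: 117.2 × $435 = $50,982.00
Research and drafting: 60.8 × $265 = $16,112.00
Trial work: 89.7 × $710 = $63,687.00
Deposition and discovery: 117.7 × $390 = $45,903.00
Case management: 9.3 × $200 = $1,860.00
Subtotal: $178,544.00
Write-off: 11.2 × $390 = $4,368.00
Total: $178,544.00 − $4,368.00 = $174,176.00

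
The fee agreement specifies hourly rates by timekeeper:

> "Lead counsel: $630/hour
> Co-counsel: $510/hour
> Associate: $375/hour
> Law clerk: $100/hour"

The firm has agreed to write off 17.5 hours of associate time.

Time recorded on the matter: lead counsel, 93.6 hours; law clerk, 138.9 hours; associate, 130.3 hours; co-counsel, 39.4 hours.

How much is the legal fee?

$135,252.00

Lead counsel: 93.6 × $630 = $58,968.00
Co-counsel: 39.4 × $510 = $20,094.00
Associate: 130.3 × $375 = $48,862.50
Law clerk: 138.9 × $100 = $13,890.00
Subtotal: $141,814.50
Write-off: 17.5 × $375 = $6,562.50
Total: $141,814.50 − $6,562.50 = $135,252.00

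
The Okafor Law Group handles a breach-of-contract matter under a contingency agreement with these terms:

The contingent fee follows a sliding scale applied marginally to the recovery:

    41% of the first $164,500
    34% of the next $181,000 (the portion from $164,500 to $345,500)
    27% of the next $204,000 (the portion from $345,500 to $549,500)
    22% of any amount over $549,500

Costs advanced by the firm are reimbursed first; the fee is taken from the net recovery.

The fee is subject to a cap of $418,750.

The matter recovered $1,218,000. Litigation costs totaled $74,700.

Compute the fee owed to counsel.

Fee base (net of costs): $1,218,000 − $74,700 = $1,143,300
First $164,500 at 41% = $67,445.00
Next $181,000 at 34% = $61,540.00
Next $204,000 at 27% = $55,080.00
Remaining $593,800 at 22% = $130,636.00
Fee: $67,445.00 + $61,540.00 + $55,080.00 + $130,636.00 = $314,701.00
$314,701.00 is under the $418,750 cap.

$314,701.00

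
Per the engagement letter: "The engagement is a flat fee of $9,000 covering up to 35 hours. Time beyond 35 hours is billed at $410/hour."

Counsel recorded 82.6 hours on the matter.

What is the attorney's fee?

Flat fee: $9,000.00
Excess hours: 82.6 − 35 = 47.6
Overrun: 47.6 × $410 = $19,516.00
Total: $9,000.00 + $19,516.00 = $28,516.00

$28,516.00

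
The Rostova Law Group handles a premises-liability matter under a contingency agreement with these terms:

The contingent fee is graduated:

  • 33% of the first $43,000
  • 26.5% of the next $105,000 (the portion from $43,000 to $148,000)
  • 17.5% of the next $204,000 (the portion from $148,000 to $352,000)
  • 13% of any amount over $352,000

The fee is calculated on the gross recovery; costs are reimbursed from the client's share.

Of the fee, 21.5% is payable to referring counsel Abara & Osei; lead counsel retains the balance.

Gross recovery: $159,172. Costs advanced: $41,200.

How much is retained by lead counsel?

$34,516.53

Fee base is the gross recovery, $159,172; costs are reimbursed separately.
First $43,000 at 33% = $14,190.00
Next $105,000 at 26.5% = $27,825.00
Remaining $11,172 at 17.5% = $1,955.10
Fee: $14,190.00 + $27,825.00 + $1,955.10 = $43,970.10
Referral share: 21.5% of $43,970.10 = $9,453.57; lead counsel retains $43,970.10 − $9,453.57 = $34,516.53.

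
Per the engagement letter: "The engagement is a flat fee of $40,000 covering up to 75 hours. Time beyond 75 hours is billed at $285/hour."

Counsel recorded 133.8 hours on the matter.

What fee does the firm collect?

$56,758.00

Flat fee: $40,000.00
Excess hours: 133.8 − 75 = 58.8
Overrun: 58.8 × $285 = $16,758.00
Total: $40,000.00 + $16,758.00 = $56,758.00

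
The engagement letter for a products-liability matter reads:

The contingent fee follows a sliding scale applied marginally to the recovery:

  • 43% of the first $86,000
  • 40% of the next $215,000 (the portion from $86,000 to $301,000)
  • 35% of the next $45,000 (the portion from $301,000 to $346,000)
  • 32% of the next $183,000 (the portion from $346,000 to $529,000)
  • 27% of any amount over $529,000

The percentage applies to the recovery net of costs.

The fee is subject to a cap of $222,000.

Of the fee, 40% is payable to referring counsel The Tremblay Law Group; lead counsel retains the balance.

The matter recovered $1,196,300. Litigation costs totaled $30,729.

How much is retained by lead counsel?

$133,200.00

Fee base (net of costs): $1,196,300 − $30,729 = $1,165,571
First $86,000 at 43% = $36,980.00
Next $215,000 at 40% = $86,000.00
Next $45,000 at 35% = $15,750.00
Next $183,000 at 32% = $58,560.00
Remaining $636,571 at 27% = $171,874.17
Fee: $36,980.00 + $86,000.00 + $15,750.00 + $58,560.00 + $171,874.17 = $369,164.17
$369,164.17 exceeds the $222,000 cap, so the fee is capped at $222,000.00.
Referral share: 40% of $222,000.00 = $88,800.00; lead counsel retains $222,000.00 − $88,800.00 = $133,200.00.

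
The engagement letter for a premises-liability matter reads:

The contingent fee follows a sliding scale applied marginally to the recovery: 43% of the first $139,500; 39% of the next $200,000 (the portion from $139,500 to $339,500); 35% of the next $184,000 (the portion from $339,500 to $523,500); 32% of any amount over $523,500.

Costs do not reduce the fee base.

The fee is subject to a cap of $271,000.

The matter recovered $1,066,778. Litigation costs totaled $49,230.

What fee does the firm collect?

$271,000.00

Fee base is the gross recovery, $1,066,778; costs are reimbursed separately.
First $139,500 at 43% = $59,985.00
Next $200,000 at 39% = $78,000.00
Next $184,000 at 35% = $64,400.00
Remaining $543,278 at 32% = $173,848.96
Fee: $59,985.00 + $78,000.00 + $64,400.00 + $173,848.96 = $376,233.96
$376,233.96 exceeds the $271,000 cap, so the fee is capped at $271,000.00.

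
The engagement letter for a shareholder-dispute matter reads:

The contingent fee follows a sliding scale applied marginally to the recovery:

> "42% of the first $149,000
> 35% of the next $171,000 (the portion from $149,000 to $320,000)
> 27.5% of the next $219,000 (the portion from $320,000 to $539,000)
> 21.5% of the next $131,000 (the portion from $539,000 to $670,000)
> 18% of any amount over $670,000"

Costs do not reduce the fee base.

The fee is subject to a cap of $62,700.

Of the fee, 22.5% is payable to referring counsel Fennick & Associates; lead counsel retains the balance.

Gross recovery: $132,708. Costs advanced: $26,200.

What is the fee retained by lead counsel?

Fee base is the gross recovery, $132,708; costs are reimbursed separately.
First $132,708 at 42% = $55,737.36
$55,737.36 is under the $62,700 cap.
Referral share: 22.5% of $55,737.36 = $12,540.91; lead counsel retains $55,737.36 − $12,540.91 = $43,196.45.

$43,196.45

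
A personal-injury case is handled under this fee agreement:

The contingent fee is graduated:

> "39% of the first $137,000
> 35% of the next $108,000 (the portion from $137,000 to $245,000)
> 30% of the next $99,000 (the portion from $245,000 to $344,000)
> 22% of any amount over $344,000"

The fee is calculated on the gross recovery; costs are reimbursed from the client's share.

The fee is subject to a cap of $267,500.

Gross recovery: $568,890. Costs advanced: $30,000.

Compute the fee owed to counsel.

$170,405.80

Fee base is the gross recovery, $568,890; costs are reimbursed separately.
First $137,000 at 39% = $53,430.00
Next $108,000 at 35% = $37,800.00
Next $99,000 at 30% = $29,700.00
Remaining $224,890 at 22% = $49,475.80
Fee: $53,430.00 + $37,800.00 + $29,700.00 + $49,475.80 = $170,405.80
$170,405.80 is under the $267,500 cap.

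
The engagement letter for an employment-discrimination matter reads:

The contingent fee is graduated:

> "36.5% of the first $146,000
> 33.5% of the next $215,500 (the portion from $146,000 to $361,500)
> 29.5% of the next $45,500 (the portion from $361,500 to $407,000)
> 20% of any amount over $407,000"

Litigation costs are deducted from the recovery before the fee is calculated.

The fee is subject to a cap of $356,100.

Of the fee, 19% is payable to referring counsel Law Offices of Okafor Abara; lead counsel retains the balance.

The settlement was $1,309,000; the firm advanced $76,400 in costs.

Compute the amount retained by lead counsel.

Fee base (net of costs): $1,309,000 − $76,400 = $1,232,600
First $146,000 at 36.5% = $53,290.00
Next $215,500 at 33.5% = $72,192.50
Next $45,500 at 29.5% = $13,422.50
Remaining $825,600 at 20% = $165,120.00
Fee: $53,290.00 + $72,192.50 + $13,422.50 + $165,120.00 = $304,025.00
$304,025.00 is under the $356,100 cap.
Referral share: 19% of $304,025.00 = $57,764.75; lead counsel retains $304,025.00 − $57,764.75 = $246,260.25.

$246,260.25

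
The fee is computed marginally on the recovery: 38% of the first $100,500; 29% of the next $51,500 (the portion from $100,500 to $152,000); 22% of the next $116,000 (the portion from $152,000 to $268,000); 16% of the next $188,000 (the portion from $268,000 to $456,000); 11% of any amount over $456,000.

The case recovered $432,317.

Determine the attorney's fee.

$104,935.72

First $100,500 at 38% = $38,190.00
Next $51,500 at 29% = $14,935.00
Next $116,000 at 22% = $25,520.00
Remaining $164,317 at 16% = $26,290.72
Fee: $38,190.00 + $14,935.00 + $25,520.00 + $26,290.72 = $104,935.72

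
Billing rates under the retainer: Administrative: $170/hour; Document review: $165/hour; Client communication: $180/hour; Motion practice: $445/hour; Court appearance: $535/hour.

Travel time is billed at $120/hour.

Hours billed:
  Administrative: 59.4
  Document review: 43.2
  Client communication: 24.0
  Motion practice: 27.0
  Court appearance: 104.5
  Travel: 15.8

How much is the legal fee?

Administrative: 59.4 × $170 = $10,098.00
Document review: 43.2 × $165 = $7,128.00
Client communication: 24.0 × $180 = $4,320.00
Motion practice: 27.0 × $445 = $12,015.00
Court appearance: 104.5 × $535 = $55,907.50
Subtotal: $10,098.00 + $7,128.00 + $4,320.00 + $12,015.00 + $55,907.50 = $89,468.50
Travel: 15.8 × $120 = $1,896.00
Total: $89,468.50 + $1,896.00 = $91,364.50

$91,364.50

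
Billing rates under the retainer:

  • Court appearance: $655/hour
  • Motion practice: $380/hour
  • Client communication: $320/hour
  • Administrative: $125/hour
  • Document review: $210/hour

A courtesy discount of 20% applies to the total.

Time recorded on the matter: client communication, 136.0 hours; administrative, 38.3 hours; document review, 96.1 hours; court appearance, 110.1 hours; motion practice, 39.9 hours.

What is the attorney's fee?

Court appearance: 110.1 × $655 = $72,115.50
Motion practice: 39.9 × $380 = $15,162.00
Client communication: 136.0 × $320 = $43,520.00
Administrative: 38.3 × $125 = $4,787.50
Document review: 96.1 × $210 = $20,181.00
Subtotal: $155,766.00
Less 20% discount: −$31,153.20
Total: $155,766.00 − $31,153.20 = $124,612.80

$124,612.80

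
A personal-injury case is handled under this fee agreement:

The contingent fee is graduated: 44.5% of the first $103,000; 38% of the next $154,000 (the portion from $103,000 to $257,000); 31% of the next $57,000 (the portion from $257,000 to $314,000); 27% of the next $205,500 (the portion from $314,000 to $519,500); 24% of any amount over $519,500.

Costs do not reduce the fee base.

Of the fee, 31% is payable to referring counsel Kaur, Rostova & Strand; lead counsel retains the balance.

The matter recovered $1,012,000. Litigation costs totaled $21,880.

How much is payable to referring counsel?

Fee base is the gross recovery, $1,012,000; costs are reimbursed separately.
First $103,000 at 44.5% = $45,835.00
Next $154,000 at 38% = $58,520.00
Next $57,000 at 31% = $17,670.00
Next $205,500 at 27% = $55,485.00
Remaining $492,500 at 24% = $118,200.00
Fee: $45,835.00 + $58,520.00 + $17,670.00 + $55,485.00 + $118,200.00 = $295,710.00
Referral share: 31% of $295,710.00 = $91,670.10; lead counsel retains $295,710.00 − $91,670.10 = $204,039.90.

$91,670.10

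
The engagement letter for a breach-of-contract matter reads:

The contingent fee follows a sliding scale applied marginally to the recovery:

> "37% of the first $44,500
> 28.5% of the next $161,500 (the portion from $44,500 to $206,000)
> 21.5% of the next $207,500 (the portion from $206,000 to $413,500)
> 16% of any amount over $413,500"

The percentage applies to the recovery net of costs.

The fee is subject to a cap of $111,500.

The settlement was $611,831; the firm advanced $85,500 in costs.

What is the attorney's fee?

$111,500.00

Fee base (net of costs): $611,831 − $85,500 = $526,331
First $44,500 at 37% = $16,465.00
Next $161,500 at 28.5% = $46,027.50
Next $207,500 at 21.5% = $44,612.50
Remaining $112,831 at 16% = $18,052.96
Fee: $16,465.00 + $46,027.50 + $44,612.50 + $18,052.96 = $125,157.96
$125,157.96 exceeds the $111,500 cap, so the fee is capped at $111,500.00.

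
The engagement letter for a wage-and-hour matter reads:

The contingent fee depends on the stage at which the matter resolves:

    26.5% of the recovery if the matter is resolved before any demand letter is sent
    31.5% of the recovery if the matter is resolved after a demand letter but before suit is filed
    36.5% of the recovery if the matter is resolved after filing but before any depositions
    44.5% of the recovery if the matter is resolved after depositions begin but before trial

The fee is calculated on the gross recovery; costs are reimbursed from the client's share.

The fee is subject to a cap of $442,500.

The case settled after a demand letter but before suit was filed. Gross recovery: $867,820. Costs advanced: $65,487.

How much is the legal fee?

Fee base is the gross recovery, $867,820; costs are reimbursed separately.
The matter settled after a demand letter but before suit was filed, so the 31.5% rate applies.
$867,820 × 31.5% = $273,363.30
$273,363.30 is under the $442,500 cap.

$273,363.30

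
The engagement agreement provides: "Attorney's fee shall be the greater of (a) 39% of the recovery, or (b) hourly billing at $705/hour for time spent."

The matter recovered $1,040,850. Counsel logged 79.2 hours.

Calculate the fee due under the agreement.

$405,931.50

(a) 39% of $1,040,850 = $405,931.50
(b) 79.2 × $705 = $55,836.00
The greater is (a): $405,931.50.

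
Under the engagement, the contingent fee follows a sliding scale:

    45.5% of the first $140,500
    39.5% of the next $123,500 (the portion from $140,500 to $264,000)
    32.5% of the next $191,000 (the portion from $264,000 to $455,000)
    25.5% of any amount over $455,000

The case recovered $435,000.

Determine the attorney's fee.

$168,285.00

First $140,500 at 45.5% = $63,927.50
Next $123,500 at 39.5% = $48,782.50
Remaining $171,000 at 32.5% = $55,575.00
Fee: $63,927.50 + $48,782.50 + $55,575.00 = $168,285.00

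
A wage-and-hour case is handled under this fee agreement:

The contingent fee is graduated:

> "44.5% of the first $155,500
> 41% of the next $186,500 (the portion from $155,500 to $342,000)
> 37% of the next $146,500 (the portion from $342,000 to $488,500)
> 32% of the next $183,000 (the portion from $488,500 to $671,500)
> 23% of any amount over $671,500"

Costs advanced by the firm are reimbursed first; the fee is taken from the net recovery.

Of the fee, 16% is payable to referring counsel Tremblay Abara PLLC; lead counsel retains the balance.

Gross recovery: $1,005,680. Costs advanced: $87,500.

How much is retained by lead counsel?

$264,737.68

Fee base (net of costs): $1,005,680 − $87,500 = $918,180
First $155,500 at 44.5% = $69,197.50
Next $186,500 at 41% = $76,465.00
Next $146,500 at 37% = $54,205.00
Next $183,000 at 32% = $58,560.00
Remaining $246,680 at 23% = $56,736.40
Fee: $69,197.50 + $76,465.00 + $54,205.00 + $58,560.00 + $56,736.40 = $315,163.90
Referral share: 16% of $315,163.90 = $50,426.22; lead counsel retains $315,163.90 − $50,426.22 = $264,737.68.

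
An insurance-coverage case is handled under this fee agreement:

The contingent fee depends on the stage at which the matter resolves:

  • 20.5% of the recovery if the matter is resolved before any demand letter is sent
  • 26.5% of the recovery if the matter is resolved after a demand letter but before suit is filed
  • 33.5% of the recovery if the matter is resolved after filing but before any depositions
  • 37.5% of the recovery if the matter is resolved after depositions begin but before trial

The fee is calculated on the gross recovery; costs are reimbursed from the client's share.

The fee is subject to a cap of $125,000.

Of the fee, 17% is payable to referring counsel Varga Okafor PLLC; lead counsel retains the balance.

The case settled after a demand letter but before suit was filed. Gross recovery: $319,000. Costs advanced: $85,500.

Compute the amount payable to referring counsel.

$14,370.95

Fee base is the gross recovery, $319,000; costs are reimbursed separately.
The matter settled after a demand letter but before suit was filed, so the 26.5% rate applies.
$319,000 × 26.5% = $84,535.00
$84,535.00 is under the $125,000 cap.
Referral share: 17% of $84,535.00 = $14,370.95; lead counsel retains $84,535.00 − $14,370.95 = $70,164.05.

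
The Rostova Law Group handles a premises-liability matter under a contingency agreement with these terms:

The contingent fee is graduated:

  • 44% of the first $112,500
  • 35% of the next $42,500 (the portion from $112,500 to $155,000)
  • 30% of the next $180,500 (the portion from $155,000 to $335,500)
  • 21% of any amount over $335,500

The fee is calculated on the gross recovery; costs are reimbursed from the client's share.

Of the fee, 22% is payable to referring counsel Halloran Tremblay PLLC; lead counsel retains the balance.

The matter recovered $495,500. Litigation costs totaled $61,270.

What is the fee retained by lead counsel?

Fee base is the gross recovery, $495,500; costs are reimbursed separately.
First $112,500 at 44% = $49,500.00
Next $42,500 at 35% = $14,875.00
Next $180,500 at 30% = $54,150.00
Remaining $160,000 at 21% = $33,600.00
Fee: $49,500.00 + $14,875.00 + $54,150.00 + $33,600.00 = $152,125.00
Referral share: 22% of $152,125.00 = $33,467.50; lead counsel retains $152,125.00 − $33,467.50 = $118,657.50.

$118,657.50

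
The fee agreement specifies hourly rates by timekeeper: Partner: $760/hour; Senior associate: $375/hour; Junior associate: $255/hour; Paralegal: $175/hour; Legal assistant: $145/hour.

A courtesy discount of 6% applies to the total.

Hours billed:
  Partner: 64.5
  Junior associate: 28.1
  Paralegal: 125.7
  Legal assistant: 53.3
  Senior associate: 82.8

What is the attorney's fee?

$109,943.81

Partner: 64.5 × $760 = $49,020.00
Senior associate: 82.8 × $375 = $31,050.00
Junior associate: 28.1 × $255 = $7,165.50
Paralegal: 125.7 × $175 = $21,997.50
Legal assistant: 53.3 × $145 = $7,728.50
Subtotal: $116,961.50
Less 6% discount: −$7,017.69
Total: $116,961.50 − $7,017.69 = $109,943.81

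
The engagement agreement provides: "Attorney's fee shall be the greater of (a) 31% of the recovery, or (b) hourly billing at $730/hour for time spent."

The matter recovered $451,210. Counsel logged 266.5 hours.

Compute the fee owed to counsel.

(a) 31% of $451,210 = $139,875.10
(b) 266.5 × $730 = $194,545.00
The greater is (b): $194,545.00.

$194,545.00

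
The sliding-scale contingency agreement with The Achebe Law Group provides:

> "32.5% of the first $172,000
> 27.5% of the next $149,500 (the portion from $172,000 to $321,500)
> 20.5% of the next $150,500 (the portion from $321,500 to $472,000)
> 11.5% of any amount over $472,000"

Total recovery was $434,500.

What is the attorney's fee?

First $172,000 at 32.5% = $55,900.00
Next $149,500 at 27.5% = $41,112.50
Remaining $113,000 at 20.5% = $23,165.00
Fee: $55,900.00 + $41,112.50 + $23,165.00 = $120,177.50

$120,177.50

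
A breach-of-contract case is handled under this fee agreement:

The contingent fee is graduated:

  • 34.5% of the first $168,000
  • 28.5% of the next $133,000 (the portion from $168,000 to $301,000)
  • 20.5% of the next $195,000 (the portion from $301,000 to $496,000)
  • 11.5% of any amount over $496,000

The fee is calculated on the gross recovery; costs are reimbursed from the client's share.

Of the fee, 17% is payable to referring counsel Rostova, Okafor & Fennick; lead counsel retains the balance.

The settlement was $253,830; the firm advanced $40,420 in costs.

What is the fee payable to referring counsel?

Fee base is the gross recovery, $253,830; costs are reimbursed separately.
First $168,000 at 34.5% = $57,960.00
Remaining $85,830 at 28.5% = $24,461.55
Fee: $57,960.00 + $24,461.55 = $82,421.55
Referral share: 17% of $82,421.55 = $14,011.66; lead counsel retains $82,421.55 − $14,011.66 = $68,409.89.

$14,011.66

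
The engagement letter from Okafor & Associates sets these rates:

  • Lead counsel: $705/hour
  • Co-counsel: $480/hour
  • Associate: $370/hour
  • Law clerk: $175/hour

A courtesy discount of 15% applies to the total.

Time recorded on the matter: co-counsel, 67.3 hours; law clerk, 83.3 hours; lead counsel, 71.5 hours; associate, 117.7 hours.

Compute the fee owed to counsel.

Lead counsel: 71.5 × $705 = $50,407.50
Co-counsel: 67.3 × $480 = $32,304.00
Associate: 117.7 × $370 = $43,549.00
Law clerk: 83.3 × $175 = $14,577.50
Subtotal: $140,838.00
Less 15% discount: −$21,125.70
Total: $140,838.00 − $21,125.70 = $119,712.30

$119,712.30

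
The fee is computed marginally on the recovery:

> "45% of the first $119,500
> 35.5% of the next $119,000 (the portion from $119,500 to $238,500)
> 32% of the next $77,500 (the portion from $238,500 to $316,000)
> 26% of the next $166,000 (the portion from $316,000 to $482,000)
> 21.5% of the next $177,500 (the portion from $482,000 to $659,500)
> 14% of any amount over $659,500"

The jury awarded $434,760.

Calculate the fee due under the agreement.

First $119,500 at 45% = $53,775.00
Next $119,000 at 35.5% = $42,245.00
Next $77,500 at 32% = $24,800.00
Remaining $118,760 at 26% = $30,877.60
Fee: $53,775.00 + $42,245.00 + $24,800.00 + $30,877.60 = $151,697.60

$151,697.60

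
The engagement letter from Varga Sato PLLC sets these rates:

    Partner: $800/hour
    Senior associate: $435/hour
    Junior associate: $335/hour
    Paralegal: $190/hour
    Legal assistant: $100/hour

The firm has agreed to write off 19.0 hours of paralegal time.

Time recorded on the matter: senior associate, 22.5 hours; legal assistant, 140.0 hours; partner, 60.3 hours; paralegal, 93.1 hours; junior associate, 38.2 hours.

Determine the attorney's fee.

Partner: 60.3 × $800 = $48,240.00
Senior associate: 22.5 × $435 = $9,787.50
Junior associate: 38.2 × $335 = $12,797.00
Paralegal: 93.1 × $190 = $17,689.00
Legal assistant: 140.0 × $100 = $14,000.00
Subtotal: $102,513.50
Write-off: 19.0 × $190 = $3,610.00
Total: $102,513.50 − $3,610.00 = $98,903.50

$98,903.50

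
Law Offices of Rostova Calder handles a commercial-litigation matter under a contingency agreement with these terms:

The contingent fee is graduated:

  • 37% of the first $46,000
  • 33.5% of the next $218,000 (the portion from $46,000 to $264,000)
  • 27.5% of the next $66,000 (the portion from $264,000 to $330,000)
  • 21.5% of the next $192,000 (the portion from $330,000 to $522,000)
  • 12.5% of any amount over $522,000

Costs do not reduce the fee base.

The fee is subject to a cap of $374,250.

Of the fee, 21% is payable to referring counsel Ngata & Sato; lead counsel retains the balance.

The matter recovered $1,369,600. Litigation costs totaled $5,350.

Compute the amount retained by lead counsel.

Fee base is the gross recovery, $1,369,600; costs are reimbursed separately.
First $46,000 at 37% = $17,020.00
Next $218,000 at 33.5% = $73,030.00
Next $66,000 at 27.5% = $18,150.00
Next $192,000 at 21.5% = $41,280.00
Remaining $847,600 at 12.5% = $105,950.00
Fee: $17,020.00 + $73,030.00 + $18,150.00 + $41,280.00 + $105,950.00 = $255,430.00
$255,430.00 is under the $374,250 cap.
Referral share: 21% of $255,430.00 = $53,640.30; lead counsel retains $255,430.00 − $53,640.30 = $201,789.70.

$201,789.70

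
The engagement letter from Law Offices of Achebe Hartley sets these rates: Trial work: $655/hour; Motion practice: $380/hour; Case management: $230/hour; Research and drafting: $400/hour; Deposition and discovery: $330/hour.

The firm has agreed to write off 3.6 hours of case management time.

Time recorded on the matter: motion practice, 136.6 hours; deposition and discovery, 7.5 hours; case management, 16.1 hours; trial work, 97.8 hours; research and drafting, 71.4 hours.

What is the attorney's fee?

Trial work: 97.8 × $655 = $64,059.00
Motion practice: 136.6 × $380 = $51,908.00
Case management: 16.1 × $230 = $3,703.00
Research and drafting: 71.4 × $400 = $28,560.00
Deposition and discovery: 7.5 × $330 = $2,475.00
Subtotal: $150,705.00
Write-off: 3.6 × $230 = $828.00
Total: $150,705.00 − $828.00 = $149,877.00

$149,877.00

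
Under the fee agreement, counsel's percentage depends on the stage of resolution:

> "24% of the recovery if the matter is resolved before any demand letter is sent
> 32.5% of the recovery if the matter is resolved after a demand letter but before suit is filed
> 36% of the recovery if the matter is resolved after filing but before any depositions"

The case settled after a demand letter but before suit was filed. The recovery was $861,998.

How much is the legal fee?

$280,149.35

The matter settled after a demand letter but before suit was filed, so the 32.5% rate applies.
$861,998 × 32.5% = $280,149.35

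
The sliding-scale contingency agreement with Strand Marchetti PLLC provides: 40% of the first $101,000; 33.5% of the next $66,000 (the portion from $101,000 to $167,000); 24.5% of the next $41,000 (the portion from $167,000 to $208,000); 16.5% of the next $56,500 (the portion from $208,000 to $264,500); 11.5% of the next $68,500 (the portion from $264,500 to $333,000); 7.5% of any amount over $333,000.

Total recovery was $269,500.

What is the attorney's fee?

$82,452.50

First $101,000 at 40% = $40,400.00
Next $66,000 at 33.5% = $22,110.00
Next $41,000 at 24.5% = $10,045.00
Next $56,500 at 16.5% = $9,322.50
Remaining $5,000 at 11.5% = $575.00
Fee: $40,400.00 + $22,110.00 + $10,045.00 + $9,322.50 + $575.00 = $82,452.50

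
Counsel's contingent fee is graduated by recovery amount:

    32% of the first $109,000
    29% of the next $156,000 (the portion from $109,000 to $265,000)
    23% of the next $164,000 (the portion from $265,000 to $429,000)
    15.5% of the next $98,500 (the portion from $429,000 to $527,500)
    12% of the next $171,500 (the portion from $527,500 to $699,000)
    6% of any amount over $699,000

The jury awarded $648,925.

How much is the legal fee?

$147,678.50

First $109,000 at 32% = $34,880.00
Next $156,000 at 29% = $45,240.00
Next $164,000 at 23% = $37,720.00
Next $98,500 at 15.5% = $15,267.50
Remaining $121,425 at 12% = $14,571.00
Fee: $34,880.00 + $45,240.00 + $37,720.00 + $15,267.50 + $14,571.00 = $147,678.50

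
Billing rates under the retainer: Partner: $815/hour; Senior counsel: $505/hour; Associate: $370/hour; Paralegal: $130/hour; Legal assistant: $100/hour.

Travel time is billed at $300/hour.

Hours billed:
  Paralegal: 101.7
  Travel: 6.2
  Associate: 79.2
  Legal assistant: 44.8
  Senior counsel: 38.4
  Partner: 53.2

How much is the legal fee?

$111,615.00

Partner: 53.2 × $815 = $43,358.00
Senior counsel: 38.4 × $505 = $19,392.00
Associate: 79.2 × $370 = $29,304.00
Paralegal: 101.7 × $130 = $13,221.00
Legal assistant: 44.8 × $100 = $4,480.00
Subtotal: $43,358.00 + $19,392.00 + $29,304.00 + $13,221.00 + $4,480.00 = $109,755.00
Travel: 6.2 × $300 = $1,860.00
Total: $109,755.00 + $1,860.00 = $111,615.00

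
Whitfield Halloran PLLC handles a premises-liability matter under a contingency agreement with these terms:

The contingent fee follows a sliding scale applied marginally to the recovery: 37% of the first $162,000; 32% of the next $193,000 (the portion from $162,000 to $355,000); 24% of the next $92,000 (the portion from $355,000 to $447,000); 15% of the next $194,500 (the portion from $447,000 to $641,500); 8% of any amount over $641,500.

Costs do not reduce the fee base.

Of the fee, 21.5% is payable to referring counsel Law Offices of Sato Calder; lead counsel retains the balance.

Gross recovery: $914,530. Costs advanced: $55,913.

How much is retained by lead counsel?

$152,915.96

Fee base is the gross recovery, $914,530; costs are reimbursed separately.
First $162,000 at 37% = $59,940.00
Next $193,000 at 32% = $61,760.00
Next $92,000 at 24% = $22,080.00
Next $194,500 at 15% = $29,175.00
Remaining $273,030 at 8% = $21,842.40
Fee: $59,940.00 + $61,760.00 + $22,080.00 + $29,175.00 + $21,842.40 = $194,797.40
Referral share: 21.5% of $194,797.40 = $41,881.44; lead counsel retains $194,797.40 − $41,881.44 = $152,915.96.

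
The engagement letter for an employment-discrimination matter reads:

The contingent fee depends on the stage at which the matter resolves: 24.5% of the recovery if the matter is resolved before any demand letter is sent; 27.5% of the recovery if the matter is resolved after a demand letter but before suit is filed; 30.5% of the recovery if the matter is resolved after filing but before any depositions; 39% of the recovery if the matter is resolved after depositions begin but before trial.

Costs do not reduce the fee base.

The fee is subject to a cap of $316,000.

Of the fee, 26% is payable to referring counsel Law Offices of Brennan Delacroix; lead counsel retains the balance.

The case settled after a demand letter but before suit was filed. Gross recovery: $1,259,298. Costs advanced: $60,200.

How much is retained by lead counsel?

Fee base is the gross recovery, $1,259,298; costs are reimbursed separately.
The matter settled after a demand letter but before suit was filed, so the 27.5% rate applies.
$1,259,298 × 27.5% = $346,306.95
$346,306.95 exceeds the $316,000 cap, so the fee is capped at $316,000.00.
Referral share: 26% of $316,000.00 = $82,160.00; lead counsel retains $316,000.00 − $82,160.00 = $233,840.00.

$233,840.00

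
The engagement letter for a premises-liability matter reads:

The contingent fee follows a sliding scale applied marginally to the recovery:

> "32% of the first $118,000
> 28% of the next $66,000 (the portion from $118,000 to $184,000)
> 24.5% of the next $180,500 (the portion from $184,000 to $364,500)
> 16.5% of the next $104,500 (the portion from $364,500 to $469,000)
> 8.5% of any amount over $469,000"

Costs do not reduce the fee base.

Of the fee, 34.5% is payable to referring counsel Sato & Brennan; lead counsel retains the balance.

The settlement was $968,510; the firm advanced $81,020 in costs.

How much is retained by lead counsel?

$104,906.99

Fee base is the gross recovery, $968,510; costs are reimbursed separately.
First $118,000 at 32% = $37,760.00
Next $66,000 at 28% = $18,480.00
Next $180,500 at 24.5% = $44,222.50
Next $104,500 at 16.5% = $17,242.50
Remaining $499,510 at 8.5% = $42,458.35
Fee: $37,760.00 + $18,480.00 + $44,222.50 + $17,242.50 + $42,458.35 = $160,163.35
Referral share: 34.5% of $160,163.35 = $55,256.36; lead counsel retains $160,163.35 − $55,256.36 = $104,906.99.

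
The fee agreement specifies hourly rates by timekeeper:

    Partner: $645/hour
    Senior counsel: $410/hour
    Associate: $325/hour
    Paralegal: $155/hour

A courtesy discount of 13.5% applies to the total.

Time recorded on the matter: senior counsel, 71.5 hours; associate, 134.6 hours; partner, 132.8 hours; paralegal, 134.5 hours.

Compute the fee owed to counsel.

Partner: 132.8 × $645 = $85,656.00
Senior counsel: 71.5 × $410 = $29,315.00
Associate: 134.6 × $325 = $43,745.00
Paralegal: 134.5 × $155 = $20,847.50
Subtotal: $179,563.50
Less 13.5% discount: −$24,241.07
Total: $179,563.50 − $24,241.07 = $155,322.43

$155,322.43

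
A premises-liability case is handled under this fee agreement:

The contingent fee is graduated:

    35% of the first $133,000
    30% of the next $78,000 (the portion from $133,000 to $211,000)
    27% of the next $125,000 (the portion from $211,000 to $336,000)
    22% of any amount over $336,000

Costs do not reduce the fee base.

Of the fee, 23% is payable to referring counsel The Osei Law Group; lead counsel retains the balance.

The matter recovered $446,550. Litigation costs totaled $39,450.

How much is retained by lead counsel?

Fee base is the gross recovery, $446,550; costs are reimbursed separately.
First $133,000 at 35% = $46,550.00
Next $78,000 at 30% = $23,400.00
Next $125,000 at 27% = $33,750.00
Remaining $110,550 at 22% = $24,321.00
Fee: $46,550.00 + $23,400.00 + $33,750.00 + $24,321.00 = $128,021.00
Referral share: 23% of $128,021.00 = $29,444.83; lead counsel retains $128,021.00 − $29,444.83 = $98,576.17.

$98,576.17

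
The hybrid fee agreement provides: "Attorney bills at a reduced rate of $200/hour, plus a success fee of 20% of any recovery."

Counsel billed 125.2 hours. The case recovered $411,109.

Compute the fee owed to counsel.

Hourly: 125.2 × $200 = $25,040.00
Success fee: 20% of $411,109 = $82,221.80
Total: $25,040.00 + $82,221.80 = $107,261.80

$107,261.80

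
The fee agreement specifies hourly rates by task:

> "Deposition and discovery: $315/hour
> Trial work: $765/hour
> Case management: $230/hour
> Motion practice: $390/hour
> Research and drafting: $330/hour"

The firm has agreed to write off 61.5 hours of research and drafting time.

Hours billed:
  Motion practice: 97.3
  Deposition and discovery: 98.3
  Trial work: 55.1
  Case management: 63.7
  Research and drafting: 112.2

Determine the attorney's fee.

$142,445.00

Deposition and discovery: 98.3 × $315 = $30,964.50
Trial work: 55.1 × $765 = $42,151.50
Case management: 63.7 × $230 = $14,651.00
Motion practice: 97.3 × $390 = $37,947.00
Research and drafting: 112.2 × $330 = $37,026.00
Subtotal: $162,740.00
Write-off: 61.5 × $330 = $20,295.00
Total: $162,740.00 − $20,295.00 = $142,445.00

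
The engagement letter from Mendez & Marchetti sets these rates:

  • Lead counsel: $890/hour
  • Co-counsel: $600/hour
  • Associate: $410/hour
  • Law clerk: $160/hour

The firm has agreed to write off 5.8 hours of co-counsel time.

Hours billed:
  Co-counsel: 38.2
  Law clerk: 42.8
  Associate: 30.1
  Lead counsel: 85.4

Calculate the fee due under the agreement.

Lead counsel: 85.4 × $890 = $76,006.00
Co-counsel: 38.2 × $600 = $22,920.00
Associate: 30.1 × $410 = $12,341.00
Law clerk: 42.8 × $160 = $6,848.00
Subtotal: $118,115.00
Write-off: 5.8 × $600 = $3,480.00
Total: $118,115.00 − $3,480.00 = $114,635.00

$114,635.00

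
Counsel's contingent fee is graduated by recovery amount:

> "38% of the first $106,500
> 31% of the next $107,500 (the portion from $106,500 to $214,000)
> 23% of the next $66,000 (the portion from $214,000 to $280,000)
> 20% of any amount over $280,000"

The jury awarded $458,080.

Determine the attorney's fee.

First $106,500 at 38% = $40,470.00
Next $107,500 at 31% = $33,325.00
Next $66,000 at 23% = $15,180.00
Remaining $178,080 at 20% = $35,616.00
Fee: $40,470.00 + $33,325.00 + $15,180.00 + $35,616.00 = $124,591.00

$124,591.00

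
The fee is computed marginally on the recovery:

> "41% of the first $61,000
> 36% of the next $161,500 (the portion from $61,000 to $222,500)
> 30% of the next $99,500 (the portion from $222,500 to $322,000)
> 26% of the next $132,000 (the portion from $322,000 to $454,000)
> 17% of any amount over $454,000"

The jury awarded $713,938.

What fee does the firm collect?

First $61,000 at 41% = $25,010.00
Next $161,500 at 36% = $58,140.00
Next $99,500 at 30% = $29,850.00
Next $132,000 at 26% = $34,320.00
Remaining $259,938 at 17% = $44,189.46
Fee: $25,010.00 + $58,140.00 + $29,850.00 + $34,320.00 + $44,189.46 = $191,509.46

$191,509.46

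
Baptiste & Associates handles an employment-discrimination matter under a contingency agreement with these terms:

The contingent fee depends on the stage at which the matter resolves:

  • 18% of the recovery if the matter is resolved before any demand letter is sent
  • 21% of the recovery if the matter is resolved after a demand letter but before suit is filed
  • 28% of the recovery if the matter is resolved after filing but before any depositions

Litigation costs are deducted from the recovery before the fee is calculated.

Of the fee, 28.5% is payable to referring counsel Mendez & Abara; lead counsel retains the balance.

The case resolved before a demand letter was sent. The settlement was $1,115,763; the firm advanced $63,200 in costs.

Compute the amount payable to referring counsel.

$53,996.48

Fee base (net of costs): $1,115,763 − $63,200 = $1,052,563
The matter resolved before a demand letter was sent, so the 18% rate applies.
$1,052,563 × 18% = $189,461.34
Referral share: 28.5% of $189,461.34 = $53,996.48; lead counsel retains $189,461.34 − $53,996.48 = $135,464.86.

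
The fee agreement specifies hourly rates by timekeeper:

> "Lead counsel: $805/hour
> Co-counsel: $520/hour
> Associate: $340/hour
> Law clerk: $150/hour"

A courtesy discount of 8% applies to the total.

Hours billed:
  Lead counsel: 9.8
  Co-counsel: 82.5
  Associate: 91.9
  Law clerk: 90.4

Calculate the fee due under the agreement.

$87,947.40

Lead counsel: 9.8 × $805 = $7,889.00
Co-counsel: 82.5 × $520 = $42,900.00
Associate: 91.9 × $340 = $31,246.00
Law clerk: 90.4 × $150 = $13,560.00
Subtotal: $95,595.00
Less 8% discount: −$7,647.60
Total: $95,595.00 − $7,647.60 = $87,947.40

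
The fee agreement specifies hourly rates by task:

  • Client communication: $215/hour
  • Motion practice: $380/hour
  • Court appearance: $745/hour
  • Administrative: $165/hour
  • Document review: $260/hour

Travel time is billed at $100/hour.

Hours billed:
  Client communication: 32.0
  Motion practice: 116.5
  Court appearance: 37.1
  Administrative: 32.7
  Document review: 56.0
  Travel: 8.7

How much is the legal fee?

$99,615.00

Client communication: 32.0 × $215 = $6,880.00
Motion practice: 116.5 × $380 = $44,270.00
Court appearance: 37.1 × $745 = $27,639.50
Administrative: 32.7 × $165 = $5,395.50
Document review: 56.0 × $260 = $14,560.00
Subtotal: $6,880.00 + $44,270.00 + $27,639.50 + $5,395.50 + $14,560.00 = $98,745.00
Travel: 8.7 × $100 = $870.00
Total: $98,745.00 + $870.00 = $99,615.00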